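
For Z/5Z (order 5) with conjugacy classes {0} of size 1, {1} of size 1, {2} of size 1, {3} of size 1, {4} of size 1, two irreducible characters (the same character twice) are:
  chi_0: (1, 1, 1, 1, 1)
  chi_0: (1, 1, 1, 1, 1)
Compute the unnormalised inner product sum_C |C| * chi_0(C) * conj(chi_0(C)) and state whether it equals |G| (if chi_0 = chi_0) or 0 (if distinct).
Sum = 5 = |G| = 5; so <chi_0, chi_0> = 1 (norm-1 confirms irreducibility).

Argument: Compute term by term over conjugacy classes (|C| * chi_0(C) * conj(chi_0(C))):
  1*(1)*conj(1) + 1*(1)*conj(1) + 1*(1)*conj(1) + 1*(1)*conj(1) + 1*(1)*conj(1)
  = (1) + (1) + (1) + (1) + (1)
  = 5.
(Exp terms are combined using exp(i*s)*conj(exp(i*t)) = exp(i*(s-t)), and sums of them are collapsed using the identity that for every m > 1 the m distinct m-th roots of unity sum to 0, e.g. 1 + exp(2*I*pi/3) + exp(-2*I*pi/3) = 0.)
Dividing by |G| = 5 gives 5/5 = 1, matching the row-orthogonality relation <chi_0, chi_0> = [chi_0 = chi_0].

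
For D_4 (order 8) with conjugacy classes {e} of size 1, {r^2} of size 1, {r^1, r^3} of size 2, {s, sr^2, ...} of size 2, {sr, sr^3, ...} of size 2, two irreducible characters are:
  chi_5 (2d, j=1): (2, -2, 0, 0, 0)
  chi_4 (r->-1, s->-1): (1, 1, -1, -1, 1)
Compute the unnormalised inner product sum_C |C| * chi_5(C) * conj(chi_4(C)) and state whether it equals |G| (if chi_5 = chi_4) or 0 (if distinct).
Sum = 0; so <chi_5, chi_4> = 0 (distinct irreducibles are orthogonal).

Working: Compute term by term over conjugacy classes (|C| * chi_5(C) * conj(chi_4(C))):
  1*(2)*conj(1) + 1*(-2)*conj(1) + 2*(0)*conj(-1) + 2*(0)*conj(-1) + 2*(0)*conj(1)
  = (2) + (-2) + (0) + (0) + (0)
  = 0.
Dividing by |G| = 8 gives 0/8 = 0, matching the row-orthogonality relation <chi_5, chi_4> = [chi_5 = chi_4].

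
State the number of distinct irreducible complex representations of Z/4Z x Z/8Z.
32

Working: The number of irreducible complex representations of a finite group equals its number of conjugacy classes. Z/4Z x Z/8Z is abelian of order 32, so every element is its own conjugacy class: 32 classes, so Z/4Z x Z/8Z (order 32) has exactly 32 irreducible complex representations.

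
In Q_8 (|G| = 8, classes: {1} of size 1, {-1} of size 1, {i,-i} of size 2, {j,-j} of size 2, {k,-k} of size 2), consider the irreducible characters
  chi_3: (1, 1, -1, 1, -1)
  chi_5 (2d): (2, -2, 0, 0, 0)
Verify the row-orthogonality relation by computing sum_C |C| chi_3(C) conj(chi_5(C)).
Sum = 0; so <chi_3, chi_5> = 0 (distinct irreducibles are orthogonal).

Working: Compute term by term over conjugacy classes (|C| * chi_3(C) * conj(chi_5(C))):
  1*(1)*conj(2) + 1*(1)*conj(-2) + 2*(-1)*conj(0) + 2*(1)*conj(0) + 2*(-1)*conj(0)
  = (2) + (-2) + (0) + (0) + (0)
  = 0.
Dividing by |G| = 8 gives 0/8 = 0, matching the row-orthogonality relation <chi_3, chi_5> = [chi_3 = chi_5].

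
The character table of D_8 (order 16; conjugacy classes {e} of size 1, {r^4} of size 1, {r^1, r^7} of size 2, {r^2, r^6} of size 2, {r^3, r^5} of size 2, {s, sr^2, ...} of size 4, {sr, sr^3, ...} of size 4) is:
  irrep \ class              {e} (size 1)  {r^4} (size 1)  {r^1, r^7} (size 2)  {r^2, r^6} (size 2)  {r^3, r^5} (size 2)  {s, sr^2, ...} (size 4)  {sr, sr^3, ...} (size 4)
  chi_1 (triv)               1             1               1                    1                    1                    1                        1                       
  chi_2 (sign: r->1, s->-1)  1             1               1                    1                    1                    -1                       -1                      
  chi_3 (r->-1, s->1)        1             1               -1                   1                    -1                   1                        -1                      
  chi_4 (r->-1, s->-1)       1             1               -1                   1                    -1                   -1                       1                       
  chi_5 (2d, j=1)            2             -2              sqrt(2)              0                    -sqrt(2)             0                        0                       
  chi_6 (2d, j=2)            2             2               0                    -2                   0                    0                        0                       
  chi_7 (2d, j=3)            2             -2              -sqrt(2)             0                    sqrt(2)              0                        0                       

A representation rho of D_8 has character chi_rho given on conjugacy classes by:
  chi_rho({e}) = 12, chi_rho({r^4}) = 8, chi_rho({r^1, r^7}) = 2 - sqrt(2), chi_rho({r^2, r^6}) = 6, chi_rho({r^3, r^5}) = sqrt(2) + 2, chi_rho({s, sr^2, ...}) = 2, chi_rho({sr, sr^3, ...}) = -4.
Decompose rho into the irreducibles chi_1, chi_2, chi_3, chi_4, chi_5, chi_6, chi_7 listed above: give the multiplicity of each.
Multiplicities: chi_1: 2, chi_2: 3, chi_3: 3, chi_4: 0, chi_5: 0, chi_6: 1, chi_7: 1.

Solution. Use <chi_rho, chi> = (1/|G|) sum_C |C| * chi_rho(C) * conj(chi(C)) with |G| = 16 for each irreducible chi in the table:
  <chi_rho, chi_1> = (1/16)[1*(12)*conj(1) + 1*(8)*conj(1) + 2*(2 - sqrt(2))*conj(1) + 2*(6)*conj(1) + 2*(sqrt(2) + 2)*conj(1) + 4*(2)*conj(1) + 4*(-4)*conj(1)]
      = (1/16)[(12) + (8) + (4 - 2*sqrt(2)) + (12) + (2*sqrt(2) + 4) + (8) + (-16)] = 32/16 = 2
  <chi_rho, chi_2> = (1/16)[1*(12)*conj(1) + 1*(8)*conj(1) + 2*(2 - sqrt(2))*conj(1) + 2*(6)*conj(1) + 2*(sqrt(2) + 2)*conj(1) + 4*(2)*conj(-1) + 4*(-4)*conj(-1)]
      = (1/16)[(12) + (8) + (4 - 2*sqrt(2)) + (12) + (2*sqrt(2) + 4) + (-8) + (16)] = 48/16 = 3
  <chi_rho, chi_3> = (1/16)[1*(12)*conj(1) + 1*(8)*conj(1) + 2*(2 - sqrt(2))*conj(-1) + 2*(6)*conj(1) + 2*(sqrt(2) + 2)*conj(-1) + 4*(2)*conj(1) + 4*(-4)*conj(-1)]
      = (1/16)[(12) + (8) + (-4 + 2*sqrt(2)) + (12) + (-4 - 2*sqrt(2)) + (8) + (16)] = 48/16 = 3
  <chi_rho, chi_4> = (1/16)[1*(12)*conj(1) + 1*(8)*conj(1) + 2*(2 - sqrt(2))*conj(-1) + 2*(6)*conj(1) + 2*(sqrt(2) + 2)*conj(-1) + 4*(2)*conj(-1) + 4*(-4)*conj(1)]
      = (1/16)[(12) + (8) + (-4 + 2*sqrt(2)) + (12) + (-4 - 2*sqrt(2)) + (-8) + (-16)] = 0/16 = 0
  <chi_rho, chi_5> = (1/16)[1*(12)*conj(2) + 1*(8)*conj(-2) + 2*(2 - sqrt(2))*conj(sqrt(2)) + 2*(6)*conj(0) + 2*(sqrt(2) + 2)*conj(-sqrt(2)) + 4*(2)*conj(0) + 4*(-4)*conj(0)]
      = (1/16)[(24) + (-16) + (-4 + 4*sqrt(2)) + (0) + (-4*sqrt(2) - 4) + (0) + (0)] = 0/16 = 0
  <chi_rho, chi_6> = (1/16)[1*(12)*conj(2) + 1*(8)*conj(2) + 2*(2 - sqrt(2))*conj(0) + 2*(6)*conj(-2) + 2*(sqrt(2) + 2)*conj(0) + 4*(2)*conj(0) + 4*(-4)*conj(0)]
      = (1/16)[(24) + (16) + (0) + (-24) + (0) + (0) + (0)] = 16/16 = 1
  <chi_rho, chi_7> = (1/16)[1*(12)*conj(2) + 1*(8)*conj(-2) + 2*(2 - sqrt(2))*conj(-sqrt(2)) + 2*(6)*conj(0) + 2*(sqrt(2) + 2)*conj(sqrt(2)) + 4*(2)*conj(0) + 4*(-4)*conj(0)]
      = (1/16)[(24) + (-16) + (4 - 4*sqrt(2)) + (0) + (4 + 4*sqrt(2)) + (0) + (0)] = 16/16 = 1
Dimension check: dim(rho) = sum (mult * dim) = 2*1 + 3*1 + 3*1 + 0*1 + 0*2 + 1*2 + 1*2 = 12 = chi_rho(e) = 12.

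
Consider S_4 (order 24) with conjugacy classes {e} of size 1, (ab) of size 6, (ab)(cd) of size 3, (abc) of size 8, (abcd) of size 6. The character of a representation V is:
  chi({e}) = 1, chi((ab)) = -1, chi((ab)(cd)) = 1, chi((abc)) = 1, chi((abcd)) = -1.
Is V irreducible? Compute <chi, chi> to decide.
Irreducible: <chi, chi> = 1.

Working: <chi, chi> = (1/|G|) sum_C |C| * |chi(C)|^2 = (1/24)[1*|1|^2 + 6*|-1|^2 + 3*|1|^2 + 8*|1|^2 + 6*|-1|^2]
  = (1/24)[(1) + (6) + (3) + (8) + (6)] = 24/24 = 1.
A character is irreducible iff <chi, chi> = 1, so this representation is irreducible.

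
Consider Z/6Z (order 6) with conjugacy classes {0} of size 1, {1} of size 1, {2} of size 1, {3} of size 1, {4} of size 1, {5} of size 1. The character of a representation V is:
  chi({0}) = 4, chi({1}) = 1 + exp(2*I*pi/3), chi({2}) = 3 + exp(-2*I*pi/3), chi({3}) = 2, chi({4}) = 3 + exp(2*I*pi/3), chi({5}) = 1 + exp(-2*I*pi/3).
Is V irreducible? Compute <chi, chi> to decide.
Not irreducible (reducible): <chi, chi> = 6 > 1.

Proof sketch: <chi, chi> = (1/|G|) sum_C |C| * |chi(C)|^2 = (1/6)[1*|4|^2 + 1*|1 + exp(2*I*pi/3)|^2 + 1*|3 + exp(-2*I*pi/3)|^2 + 1*|2|^2 + 1*|3 + exp(2*I*pi/3)|^2 + 1*|1 + exp(-2*I*pi/3)|^2]
  = (1/6)[(16) + (1) + (7) + (4) + (7) + (1)] = 36/6 = 6.
(Exp terms are combined using exp(i*s)*conj(exp(i*t)) = exp(i*(s-t)), and sums of them are collapsed using the identity that for every m > 1 the m distinct m-th roots of unity sum to 0, e.g. 1 + exp(2*I*pi/3) + exp(-2*I*pi/3) = 0.)
A character is irreducible iff <chi, chi> = 1, so this representation is reducible.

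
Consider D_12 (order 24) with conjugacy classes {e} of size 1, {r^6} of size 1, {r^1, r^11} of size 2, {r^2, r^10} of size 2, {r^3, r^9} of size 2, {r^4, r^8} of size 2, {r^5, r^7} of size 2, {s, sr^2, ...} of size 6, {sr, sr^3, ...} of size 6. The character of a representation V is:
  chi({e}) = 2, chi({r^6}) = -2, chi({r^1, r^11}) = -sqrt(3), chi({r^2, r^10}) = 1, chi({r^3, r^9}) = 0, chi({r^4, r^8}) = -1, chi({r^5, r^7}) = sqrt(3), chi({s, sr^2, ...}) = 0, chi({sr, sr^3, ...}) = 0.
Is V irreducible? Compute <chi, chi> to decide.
Irreducible: <chi, chi> = 1.

<chi, chi> = (1/|G|) sum_C |C| * |chi(C)|^2 = (1/24)[1*|2|^2 + 1*|-2|^2 + 2*|-sqrt(3)|^2 + 2*|1|^2 + 2*|0|^2 + 2*|-1|^2 + 2*|sqrt(3)|^2 + 6*|0|^2 + 6*|0|^2]
  = (1/24)[(4) + (4) + (6) + (2) + (0) + (2) + (6) + (0) + (0)] = 24/24 = 1.
A character is irreducible iff <chi, chi> = 1, so this representation is irreducible.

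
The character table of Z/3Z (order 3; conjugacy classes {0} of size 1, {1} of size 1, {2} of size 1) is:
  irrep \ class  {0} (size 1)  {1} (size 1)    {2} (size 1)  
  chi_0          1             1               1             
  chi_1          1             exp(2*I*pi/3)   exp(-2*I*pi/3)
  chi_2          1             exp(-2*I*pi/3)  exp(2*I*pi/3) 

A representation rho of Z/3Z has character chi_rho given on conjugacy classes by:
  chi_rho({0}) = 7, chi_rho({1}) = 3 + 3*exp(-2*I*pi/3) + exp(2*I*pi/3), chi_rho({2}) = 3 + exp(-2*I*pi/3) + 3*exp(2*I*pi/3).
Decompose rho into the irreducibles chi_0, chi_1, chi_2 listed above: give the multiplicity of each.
Multiplicities: chi_0: 3, chi_1: 1, chi_2: 3.

Why: Use <chi_rho, chi> = (1/|G|) sum_C |C| * chi_rho(C) * conj(chi(C)) with |G| = 3 for each irreducible chi in the table:
  <chi_rho, chi_0> = (1/3)[1*(7)*conj(1) + 1*(3 + 3*exp(-2*I*pi/3) + exp(2*I*pi/3))*conj(1) + 1*(3 + exp(-2*I*pi/3) + 3*exp(2*I*pi/3))*conj(1)]
      = (1/3)[(7) + (3 + 3*exp(-2*I*pi/3) + exp(2*I*pi/3)) + (3 + exp(-2*I*pi/3) + 3*exp(2*I*pi/3))] = 9/3 = 3
  <chi_rho, chi_1> = (1/3)[1*(7)*conj(1) + 1*(3 + 3*exp(-2*I*pi/3) + exp(2*I*pi/3))*conj(exp(2*I*pi/3)) + 1*(3 + exp(-2*I*pi/3) + 3*exp(2*I*pi/3))*conj(exp(-2*I*pi/3))]
      = (1/3)[(7) + (-2) + (-2)] = 3/3 = 1
  <chi_rho, chi_2> = (1/3)[1*(7)*conj(1) + 1*(3 + 3*exp(-2*I*pi/3) + exp(2*I*pi/3))*conj(exp(-2*I*pi/3)) + 1*(3 + exp(-2*I*pi/3) + 3*exp(2*I*pi/3))*conj(exp(2*I*pi/3))]
      = (1/3)[(7) + (3 + exp(-2*I*pi/3) + 3*exp(2*I*pi/3)) + (3 + 3*exp(-2*I*pi/3) + exp(2*I*pi/3))] = 9/3 = 3
(Exp terms are combined using exp(i*s)*conj(exp(i*t)) = exp(i*(s-t)), and sums of them are collapsed using the identity that for every m > 1 the m distinct m-th roots of unity sum to 0, e.g. 1 + exp(2*I*pi/3) + exp(-2*I*pi/3) = 0.)
Dimension check: dim(rho) = sum (mult * dim) = 3*1 + 1*1 + 3*1 = 7 = chi_rho(e) = 7.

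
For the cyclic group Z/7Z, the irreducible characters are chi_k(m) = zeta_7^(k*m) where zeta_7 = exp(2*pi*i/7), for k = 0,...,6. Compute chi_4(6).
chi_4(6) = zeta_7^24 = exp(6*I*pi/7)

Proof sketch: chi_4(6) = zeta_7^(4*6) = zeta_7^24. Since zeta_7^7 = 1, this equals zeta_7^3 = exp(2*pi*i*3/7) = exp(6*I*pi/7).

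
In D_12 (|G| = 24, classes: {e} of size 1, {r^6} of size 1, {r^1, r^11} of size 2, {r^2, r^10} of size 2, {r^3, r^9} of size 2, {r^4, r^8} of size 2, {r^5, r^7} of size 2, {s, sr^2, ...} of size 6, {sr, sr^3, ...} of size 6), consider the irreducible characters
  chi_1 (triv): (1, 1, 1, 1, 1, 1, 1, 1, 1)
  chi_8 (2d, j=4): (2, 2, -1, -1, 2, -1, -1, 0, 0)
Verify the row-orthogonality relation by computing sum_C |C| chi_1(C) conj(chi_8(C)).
Sum = 0; so <chi_1, chi_8> = 0 (distinct irreducibles are orthogonal).

Argument: Compute term by term over conjugacy classes (|C| * chi_1(C) * conj(chi_8(C))):
  1*(1)*conj(2) + 1*(1)*conj(2) + 2*(1)*conj(-1) + 2*(1)*conj(-1) + 2*(1)*conj(2) + 2*(1)*conj(-1) + 2*(1)*conj(-1) + 6*(1)*conj(0) + 6*(1)*conj(0)
  = (2) + (2) + (-2) + (-2) + (4) + (-2) + (-2) + (0) + (0)
  = 0.
Dividing by |G| = 24 gives 0/24 = 0, matching the row-orthogonality relation <chi_1, chi_8> = [chi_1 = chi_8].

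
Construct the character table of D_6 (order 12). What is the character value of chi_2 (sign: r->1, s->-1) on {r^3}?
Conjugacy classes: {e} of size 1, {r^3} of size 1, {r^1, r^5} of size 2, {r^2, r^4} of size 2, {s, sr^2, ...} of size 3, {sr, sr^3, ...} of size 3.
Character table:
  irrep \ class              {e} (size 1)  {r^3} (size 1)  {r^1, r^5} (size 2)  {r^2, r^4} (size 2)  {s, sr^2, ...} (size 3)  {sr, sr^3, ...} (size 3)
  chi_1 (triv)               1             1               1                    1                    1                        1                       
  chi_2 (sign: r->1, s->-1)  1             1               1                    1                    -1                       -1                      
  chi_3 (r->-1, s->1)        1             -1              -1                   1                    1                        -1                      
  chi_4 (r->-1, s->-1)       1             -1              -1                   1                    -1                       1                       
  chi_5 (2d, j=1)            2             -2              1                    -1                   0                        0                       
  chi_6 (2d, j=2)            2             2               -1                   -1                   0                        0                       

Spot check: chi_2 (sign: r->1, s->-1) on {r^3} = 1.

Argument: D_6 has order 2*6 = 12 with 6 conjugacy classes, hence 6 irreducibles. Sum of squared dims 1 + 1 + 1 + 1 + 4 + 4 = 12 = |G|. Linear characters come from the abelianisation; the 2-dimensional irreps have character r^k -> 2*cos(2*pi*j*k/6), reflections -> 0.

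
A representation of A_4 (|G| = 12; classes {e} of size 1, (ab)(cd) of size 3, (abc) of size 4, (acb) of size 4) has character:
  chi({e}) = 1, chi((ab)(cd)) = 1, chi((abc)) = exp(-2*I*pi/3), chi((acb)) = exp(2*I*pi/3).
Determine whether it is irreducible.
Irreducible: <chi, chi> = 1.

Proof sketch: <chi, chi> = (1/|G|) sum_C |C| * |chi(C)|^2 = (1/12)[1*|1|^2 + 3*|1|^2 + 4*|exp(-2*I*pi/3)|^2 + 4*|exp(2*I*pi/3)|^2]
  = (1/12)[(1) + (3) + (4) + (4)] = 12/12 = 1.
(Exp terms are combined using exp(i*s)*conj(exp(i*t)) = exp(i*(s-t)), and sums of them are collapsed using the identity that for every m > 1 the m distinct m-th roots of unity sum to 0, e.g. 1 + exp(2*I*pi/3) + exp(-2*I*pi/3) = 0.)
A character is irreducible iff <chi, chi> = 1, so this representation is irreducible.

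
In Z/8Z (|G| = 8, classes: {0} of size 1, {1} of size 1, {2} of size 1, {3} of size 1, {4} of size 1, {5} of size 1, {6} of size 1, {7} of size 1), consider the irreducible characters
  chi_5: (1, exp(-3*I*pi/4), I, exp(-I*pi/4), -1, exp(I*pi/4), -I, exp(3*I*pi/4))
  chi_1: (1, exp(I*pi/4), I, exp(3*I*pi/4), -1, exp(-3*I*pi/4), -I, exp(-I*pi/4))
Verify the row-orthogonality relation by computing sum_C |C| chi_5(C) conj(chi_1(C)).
Sum = 0; so <chi_5, chi_1> = 0 (distinct irreducibles are orthogonal).

Reasoning: Compute term by term over conjugacy classes (|C| * chi_5(C) * conj(chi_1(C))):
  1*(1)*conj(1) + 1*(exp(-3*I*pi/4))*conj(exp(I*pi/4)) + 1*(I)*conj(I) + 1*(exp(-I*pi/4))*conj(exp(3*I*pi/4)) + 1*(-1)*conj(-1) + 1*(exp(I*pi/4))*conj(exp(-3*I*pi/4)) + 1*(-I)*conj(-I) + 1*(exp(3*I*pi/4))*conj(exp(-I*pi/4))
  = (1) + (-1) + (1) + (-1) + (1) + (-1) + (1) + (-1)
  = 0.
(Exp terms are combined using exp(i*s)*conj(exp(i*t)) = exp(i*(s-t)), and sums of them are collapsed using the identity that for every m > 1 the m distinct m-th roots of unity sum to 0, e.g. 1 + exp(2*I*pi/3) + exp(-2*I*pi/3) = 0.)
Dividing by |G| = 8 gives 0/8 = 0, matching the row-orthogonality relation <chi_5, chi_1> = [chi_5 = chi_1].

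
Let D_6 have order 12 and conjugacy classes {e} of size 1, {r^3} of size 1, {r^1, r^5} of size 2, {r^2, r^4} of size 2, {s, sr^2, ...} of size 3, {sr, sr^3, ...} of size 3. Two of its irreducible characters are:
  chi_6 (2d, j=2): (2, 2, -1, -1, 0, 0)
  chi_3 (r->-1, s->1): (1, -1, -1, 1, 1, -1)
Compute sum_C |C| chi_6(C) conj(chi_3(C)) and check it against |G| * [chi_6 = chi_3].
Sum = 0; so <chi_6, chi_3> = 0 (distinct irreducibles are orthogonal).

Argument: Compute term by term over conjugacy classes (|C| * chi_6(C) * conj(chi_3(C))):
  1*(2)*conj(1) + 1*(2)*conj(-1) + 2*(-1)*conj(-1) + 2*(-1)*conj(1) + 3*(0)*conj(1) + 3*(0)*conj(-1)
  = (2) + (-2) + (2) + (-2) + (0) + (0)
  = 0.
Dividing by |G| = 12 gives 0/12 = 0, matching the row-orthogonality relation <chi_6, chi_3> = [chi_6 = chi_3].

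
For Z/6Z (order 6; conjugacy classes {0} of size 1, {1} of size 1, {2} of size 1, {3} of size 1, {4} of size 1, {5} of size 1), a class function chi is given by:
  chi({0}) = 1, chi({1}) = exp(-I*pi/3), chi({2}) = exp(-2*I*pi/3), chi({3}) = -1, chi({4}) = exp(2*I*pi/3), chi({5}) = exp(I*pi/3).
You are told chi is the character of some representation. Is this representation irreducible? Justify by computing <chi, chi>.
Irreducible: <chi, chi> = 1.

Solution. <chi, chi> = (1/|G|) sum_C |C| * |chi(C)|^2 = (1/6)[1*|1|^2 + 1*|exp(-I*pi/3)|^2 + 1*|exp(-2*I*pi/3)|^2 + 1*|-1|^2 + 1*|exp(2*I*pi/3)|^2 + 1*|exp(I*pi/3)|^2]
  = (1/6)[(1) + (1) + (1) + (1) + (1) + (1)] = 6/6 = 1.
(Exp terms are combined using exp(i*s)*conj(exp(i*t)) = exp(i*(s-t)), and sums of them are collapsed using the identity that for every m > 1 the m distinct m-th roots of unity sum to 0, e.g. 1 + exp(2*I*pi/3) + exp(-2*I*pi/3) = 0.)
A character is irreducible iff <chi, chi> = 1, so this representation is irreducible.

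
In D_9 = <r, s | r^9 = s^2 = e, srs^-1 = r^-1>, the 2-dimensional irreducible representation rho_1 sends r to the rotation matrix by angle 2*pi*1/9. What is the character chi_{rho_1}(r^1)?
chi_{rho_1}(r^1) = 2*cos(2*pi*1*1/9) = 2*cos(2*pi/9)

Details: rho_1(r^1) is rotation by angle 2*pi*1*1/9, whose trace is 2*cos(2*pi*1*1/9) = 2*cos(2*pi/9).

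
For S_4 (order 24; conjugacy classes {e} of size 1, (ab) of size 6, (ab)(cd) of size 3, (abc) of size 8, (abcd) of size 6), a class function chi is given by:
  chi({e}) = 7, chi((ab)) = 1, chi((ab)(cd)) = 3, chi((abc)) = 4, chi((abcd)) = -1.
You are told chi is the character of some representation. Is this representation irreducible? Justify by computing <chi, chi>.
Not irreducible (reducible): <chi, chi> = 9 > 1.

Details: <chi, chi> = (1/|G|) sum_C |C| * |chi(C)|^2 = (1/24)[1*|7|^2 + 6*|1|^2 + 3*|3|^2 + 8*|4|^2 + 6*|-1|^2]
  = (1/24)[(49) + (6) + (27) + (128) + (6)] = 216/24 = 9.
A character is irreducible iff <chi, chi> = 1, so this representation is reducible.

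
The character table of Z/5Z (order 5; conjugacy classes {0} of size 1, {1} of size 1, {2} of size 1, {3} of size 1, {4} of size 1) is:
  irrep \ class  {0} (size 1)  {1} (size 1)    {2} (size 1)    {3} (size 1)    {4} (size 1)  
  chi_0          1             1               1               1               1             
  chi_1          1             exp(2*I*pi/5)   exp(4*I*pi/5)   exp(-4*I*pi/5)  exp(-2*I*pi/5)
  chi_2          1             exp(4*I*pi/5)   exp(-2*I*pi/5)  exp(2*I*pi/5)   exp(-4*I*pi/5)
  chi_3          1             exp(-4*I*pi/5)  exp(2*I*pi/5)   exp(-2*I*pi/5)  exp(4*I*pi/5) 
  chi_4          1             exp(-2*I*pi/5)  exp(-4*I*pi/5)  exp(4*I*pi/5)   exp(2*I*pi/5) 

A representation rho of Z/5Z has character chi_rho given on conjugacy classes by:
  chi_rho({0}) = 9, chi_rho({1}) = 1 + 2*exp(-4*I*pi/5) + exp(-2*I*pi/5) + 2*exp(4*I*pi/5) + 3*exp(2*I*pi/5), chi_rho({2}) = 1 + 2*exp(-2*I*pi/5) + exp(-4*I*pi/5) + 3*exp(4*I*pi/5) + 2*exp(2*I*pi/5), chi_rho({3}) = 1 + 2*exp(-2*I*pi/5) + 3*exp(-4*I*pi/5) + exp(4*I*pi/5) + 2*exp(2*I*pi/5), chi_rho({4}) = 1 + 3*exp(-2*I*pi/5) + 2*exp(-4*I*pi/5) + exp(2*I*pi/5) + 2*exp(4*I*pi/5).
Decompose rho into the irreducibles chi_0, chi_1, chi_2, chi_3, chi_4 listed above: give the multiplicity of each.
Multiplicities: chi_0: 1, chi_1: 3, chi_2: 2, chi_3: 2, chi_4: 1.

Argument: Use <chi_rho, chi> = (1/|G|) sum_C |C| * chi_rho(C) * conj(chi(C)) with |G| = 5 for each irreducible chi in the table:
  <chi_rho, chi_0> = (1/5)[1*(9)*conj(1) + 1*(1 + 2*exp(-4*I*pi/5) + exp(-2*I*pi/5) + 2*exp(4*I*pi/5) + 3*exp(2*I*pi/5))*conj(1) + 1*(1 + 2*exp(-2*I*pi/5) + exp(-4*I*pi/5) + 3*exp(4*I*pi/5) + 2*exp(2*I*pi/5))*conj(1) + 1*(1 + 2*exp(-2*I*pi/5) + 3*exp(-4*I*pi/5) + exp(4*I*pi/5) + 2*exp(2*I*pi/5))*conj(1) + 1*(1 + 3*exp(-2*I*pi/5) + 2*exp(-4*I*pi/5) + exp(2*I*pi/5) + 2*exp(4*I*pi/5))*conj(1)]
      = (1/5)[(9) + (1 + 2*exp(-4*I*pi/5) + exp(-2*I*pi/5) + 2*exp(4*I*pi/5) + 3*exp(2*I*pi/5)) + (1 + 2*exp(-2*I*pi/5) + exp(-4*I*pi/5) + 3*exp(4*I*pi/5) + 2*exp(2*I*pi/5)) + (1 + 2*exp(-2*I*pi/5) + 3*exp(-4*I*pi/5) + exp(4*I*pi/5) + 2*exp(2*I*pi/5)) + (1 + 3*exp(-2*I*pi/5) + 2*exp(-4*I*pi/5) + exp(2*I*pi/5) + 2*exp(4*I*pi/5))] = 5/5 = 1
  <chi_rho, chi_1> = (1/5)[1*(9)*conj(1) + 1*(1 + 2*exp(-4*I*pi/5) + exp(-2*I*pi/5) + 2*exp(4*I*pi/5) + 3*exp(2*I*pi/5))*conj(exp(2*I*pi/5)) + 1*(1 + 2*exp(-2*I*pi/5) + exp(-4*I*pi/5) + 3*exp(4*I*pi/5) + 2*exp(2*I*pi/5))*conj(exp(4*I*pi/5)) + 1*(1 + 2*exp(-2*I*pi/5) + 3*exp(-4*I*pi/5) + exp(4*I*pi/5) + 2*exp(2*I*pi/5))*conj(exp(-4*I*pi/5)) + 1*(1 + 3*exp(-2*I*pi/5) + 2*exp(-4*I*pi/5) + exp(2*I*pi/5) + 2*exp(4*I*pi/5))*conj(exp(-2*I*pi/5))]
      = (1/5)[(9) + (3 + exp(-2*I*pi/5) + exp(-4*I*pi/5) + 2*exp(4*I*pi/5) + 2*exp(2*I*pi/5)) + (3 + 2*exp(-2*I*pi/5) + exp(-4*I*pi/5) + exp(2*I*pi/5) + 2*exp(4*I*pi/5)) + (3 + 2*exp(-4*I*pi/5) + exp(-2*I*pi/5) + exp(4*I*pi/5) + 2*exp(2*I*pi/5)) + (3 + 2*exp(-2*I*pi/5) + 2*exp(-4*I*pi/5) + exp(4*I*pi/5) + exp(2*I*pi/5))] = 15/5 = 3
  <chi_rho, chi_2> = (1/5)[1*(9)*conj(1) + 1*(1 + 2*exp(-4*I*pi/5) + exp(-2*I*pi/5) + 2*exp(4*I*pi/5) + 3*exp(2*I*pi/5))*conj(exp(4*I*pi/5)) + 1*(1 + 2*exp(-2*I*pi/5) + exp(-4*I*pi/5) + 3*exp(4*I*pi/5) + 2*exp(2*I*pi/5))*conj(exp(-2*I*pi/5)) + 1*(1 + 2*exp(-2*I*pi/5) + 3*exp(-4*I*pi/5) + exp(4*I*pi/5) + 2*exp(2*I*pi/5))*conj(exp(2*I*pi/5)) + 1*(1 + 3*exp(-2*I*pi/5) + 2*exp(-4*I*pi/5) + exp(2*I*pi/5) + 2*exp(4*I*pi/5))*conj(exp(-4*I*pi/5))]
      = (1/5)[(9) + (2 + 3*exp(-2*I*pi/5) + exp(-4*I*pi/5) + exp(4*I*pi/5) + 2*exp(2*I*pi/5)) + (2 + 3*exp(-4*I*pi/5) + exp(-2*I*pi/5) + exp(2*I*pi/5) + 2*exp(4*I*pi/5)) + (2 + 2*exp(-4*I*pi/5) + exp(-2*I*pi/5) + exp(2*I*pi/5) + 3*exp(4*I*pi/5)) + (2 + 2*exp(-2*I*pi/5) + exp(-4*I*pi/5) + exp(4*I*pi/5) + 3*exp(2*I*pi/5))] = 10/5 = 2
  <chi_rho, chi_3> = (1/5)[1*(9)*conj(1) + 1*(1 + 2*exp(-4*I*pi/5) + exp(-2*I*pi/5) + 2*exp(4*I*pi/5) + 3*exp(2*I*pi/5))*conj(exp(-4*I*pi/5)) + 1*(1 + 2*exp(-2*I*pi/5) + exp(-4*I*pi/5) + 3*exp(4*I*pi/5) + 2*exp(2*I*pi/5))*conj(exp(2*I*pi/5)) + 1*(1 + 2*exp(-2*I*pi/5) + 3*exp(-4*I*pi/5) + exp(4*I*pi/5) + 2*exp(2*I*pi/5))*conj(exp(-2*I*pi/5)) + 1*(1 + 3*exp(-2*I*pi/5) + 2*exp(-4*I*pi/5) + exp(2*I*pi/5) + 2*exp(4*I*pi/5))*conj(exp(4*I*pi/5))]
      = (1/5)[(9) + (2 + 2*exp(-2*I*pi/5) + 3*exp(-4*I*pi/5) + exp(4*I*pi/5) + exp(2*I*pi/5)) + (2 + 2*exp(-4*I*pi/5) + exp(-2*I*pi/5) + exp(4*I*pi/5) + 3*exp(2*I*pi/5)) + (2 + 3*exp(-2*I*pi/5) + exp(-4*I*pi/5) + exp(2*I*pi/5) + 2*exp(4*I*pi/5)) + (2 + exp(-2*I*pi/5) + exp(-4*I*pi/5) + 3*exp(4*I*pi/5) + 2*exp(2*I*pi/5))] = 10/5 = 2
  <chi_rho, chi_4> = (1/5)[1*(9)*conj(1) + 1*(1 + 2*exp(-4*I*pi/5) + exp(-2*I*pi/5) + 2*exp(4*I*pi/5) + 3*exp(2*I*pi/5))*conj(exp(-2*I*pi/5)) + 1*(1 + 2*exp(-2*I*pi/5) + exp(-4*I*pi/5) + 3*exp(4*I*pi/5) + 2*exp(2*I*pi/5))*conj(exp(-4*I*pi/5)) + 1*(1 + 2*exp(-2*I*pi/5) + 3*exp(-4*I*pi/5) + exp(4*I*pi/5) + 2*exp(2*I*pi/5))*conj(exp(4*I*pi/5)) + 1*(1 + 3*exp(-2*I*pi/5) + 2*exp(-4*I*pi/5) + exp(2*I*pi/5) + 2*exp(4*I*pi/5))*conj(exp(2*I*pi/5))]
      = (1/5)[(9) + (1 + 2*exp(-2*I*pi/5) + 2*exp(-4*I*pi/5) + exp(2*I*pi/5) + 3*exp(4*I*pi/5)) + (1 + 3*exp(-2*I*pi/5) + 2*exp(-4*I*pi/5) + exp(4*I*pi/5) + 2*exp(2*I*pi/5)) + (1 + 2*exp(-2*I*pi/5) + exp(-4*I*pi/5) + 2*exp(4*I*pi/5) + 3*exp(2*I*pi/5)) + (1 + 3*exp(-4*I*pi/5) + exp(-2*I*pi/5) + 2*exp(4*I*pi/5) + 2*exp(2*I*pi/5))] = 5/5 = 1
(Exp terms are combined using exp(i*s)*conj(exp(i*t)) = exp(i*(s-t)), and sums of them are collapsed using the identity that for every m > 1 the m distinct m-th roots of unity sum to 0, e.g. 1 + exp(2*I*pi/3) + exp(-2*I*pi/3) = 0.)
Dimension check: dim(rho) = sum (mult * dim) = 1*1 + 3*1 + 2*1 + 2*1 + 1*1 = 9 = chi_rho(e) = 9.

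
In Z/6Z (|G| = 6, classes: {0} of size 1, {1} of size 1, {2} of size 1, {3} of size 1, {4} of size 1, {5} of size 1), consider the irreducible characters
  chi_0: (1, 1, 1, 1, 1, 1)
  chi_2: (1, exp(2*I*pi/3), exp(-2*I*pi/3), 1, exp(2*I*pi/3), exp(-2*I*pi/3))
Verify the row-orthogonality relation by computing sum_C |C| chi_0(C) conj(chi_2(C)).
Sum = 0; so <chi_0, chi_2> = 0 (distinct irreducibles are orthogonal).

Reasoning: Compute term by term over conjugacy classes (|C| * chi_0(C) * conj(chi_2(C))):
  1*(1)*conj(1) + 1*(1)*conj(exp(2*I*pi/3)) + 1*(1)*conj(exp(-2*I*pi/3)) + 1*(1)*conj(1) + 1*(1)*conj(exp(2*I*pi/3)) + 1*(1)*conj(exp(-2*I*pi/3))
  = (1) + (exp(-2*I*pi/3)) + (exp(2*I*pi/3)) + (1) + (exp(-2*I*pi/3)) + (exp(2*I*pi/3))
  = 0.
(Exp terms are combined using exp(i*s)*conj(exp(i*t)) = exp(i*(s-t)), and sums of them are collapsed using the identity that for every m > 1 the m distinct m-th roots of unity sum to 0, e.g. 1 + exp(2*I*pi/3) + exp(-2*I*pi/3) = 0.)
Dividing by |G| = 6 gives 0/6 = 0, matching the row-orthogonality relation <chi_0, chi_2> = [chi_0 = chi_2].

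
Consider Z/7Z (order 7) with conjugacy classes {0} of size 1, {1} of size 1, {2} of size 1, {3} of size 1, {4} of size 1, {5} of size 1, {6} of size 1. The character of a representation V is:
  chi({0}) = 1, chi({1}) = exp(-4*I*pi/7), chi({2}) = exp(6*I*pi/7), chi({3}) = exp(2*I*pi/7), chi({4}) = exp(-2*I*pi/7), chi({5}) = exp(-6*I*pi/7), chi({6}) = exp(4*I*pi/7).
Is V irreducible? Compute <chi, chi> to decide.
Irreducible: <chi, chi> = 1.

Justification: <chi, chi> = (1/|G|) sum_C |C| * |chi(C)|^2 = (1/7)[1*|1|^2 + 1*|exp(-4*I*pi/7)|^2 + 1*|exp(6*I*pi/7)|^2 + 1*|exp(2*I*pi/7)|^2 + 1*|exp(-2*I*pi/7)|^2 + 1*|exp(-6*I*pi/7)|^2 + 1*|exp(4*I*pi/7)|^2]
  = (1/7)[(1) + (1) + (1) + (1) + (1) + (1) + (1)] = 7/7 = 1.
(Exp terms are combined using exp(i*s)*conj(exp(i*t)) = exp(i*(s-t)), and sums of them are collapsed using the identity that for every m > 1 the m distinct m-th roots of unity sum to 0, e.g. 1 + exp(2*I*pi/3) + exp(-2*I*pi/3) = 0.)
A character is irreducible iff <chi, chi> = 1, so this representation is irreducible.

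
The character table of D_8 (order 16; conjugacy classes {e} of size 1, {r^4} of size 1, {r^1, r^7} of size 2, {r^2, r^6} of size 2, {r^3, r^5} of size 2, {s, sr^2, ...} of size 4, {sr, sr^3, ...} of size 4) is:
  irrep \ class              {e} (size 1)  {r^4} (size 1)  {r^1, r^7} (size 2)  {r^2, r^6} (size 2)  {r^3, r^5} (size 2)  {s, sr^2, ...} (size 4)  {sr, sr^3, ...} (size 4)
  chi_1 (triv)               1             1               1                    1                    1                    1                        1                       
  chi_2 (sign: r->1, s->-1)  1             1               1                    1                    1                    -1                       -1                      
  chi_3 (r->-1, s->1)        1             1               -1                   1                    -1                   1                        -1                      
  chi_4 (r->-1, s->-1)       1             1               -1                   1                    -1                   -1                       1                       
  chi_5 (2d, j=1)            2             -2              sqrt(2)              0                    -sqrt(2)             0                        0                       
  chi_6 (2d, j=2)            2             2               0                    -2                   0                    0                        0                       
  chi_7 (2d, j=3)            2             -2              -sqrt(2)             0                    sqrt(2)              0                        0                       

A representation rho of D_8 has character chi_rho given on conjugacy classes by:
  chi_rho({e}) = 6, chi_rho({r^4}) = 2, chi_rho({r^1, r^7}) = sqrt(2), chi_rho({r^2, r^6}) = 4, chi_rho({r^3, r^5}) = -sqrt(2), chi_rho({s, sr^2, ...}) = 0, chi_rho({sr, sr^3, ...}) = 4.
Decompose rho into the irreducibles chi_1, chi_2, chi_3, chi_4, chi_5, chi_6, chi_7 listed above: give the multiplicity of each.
Multiplicities: chi_1: 2, chi_2: 0, chi_3: 0, chi_4: 2, chi_5: 1, chi_6: 0, chi_7: 0.

Derivation: Use <chi_rho, chi> = (1/|G|) sum_C |C| * chi_rho(C) * conj(chi(C)) with |G| = 16 for each irreducible chi in the table:
  <chi_rho, chi_1> = (1/16)[1*(6)*conj(1) + 1*(2)*conj(1) + 2*(sqrt(2))*conj(1) + 2*(4)*conj(1) + 2*(-sqrt(2))*conj(1) + 4*(0)*conj(1) + 4*(4)*conj(1)]
      = (1/16)[(6) + (2) + (2*sqrt(2)) + (8) + (-2*sqrt(2)) + (0) + (16)] = 32/16 = 2
  <chi_rho, chi_2> = (1/16)[1*(6)*conj(1) + 1*(2)*conj(1) + 2*(sqrt(2))*conj(1) + 2*(4)*conj(1) + 2*(-sqrt(2))*conj(1) + 4*(0)*conj(-1) + 4*(4)*conj(-1)]
      = (1/16)[(6) + (2) + (2*sqrt(2)) + (8) + (-2*sqrt(2)) + (0) + (-16)] = 0/16 = 0
  <chi_rho, chi_3> = (1/16)[1*(6)*conj(1) + 1*(2)*conj(1) + 2*(sqrt(2))*conj(-1) + 2*(4)*conj(1) + 2*(-sqrt(2))*conj(-1) + 4*(0)*conj(1) + 4*(4)*conj(-1)]
      = (1/16)[(6) + (2) + (-2*sqrt(2)) + (8) + (2*sqrt(2)) + (0) + (-16)] = 0/16 = 0
  <chi_rho, chi_4> = (1/16)[1*(6)*conj(1) + 1*(2)*conj(1) + 2*(sqrt(2))*conj(-1) + 2*(4)*conj(1) + 2*(-sqrt(2))*conj(-1) + 4*(0)*conj(-1) + 4*(4)*conj(1)]
      = (1/16)[(6) + (2) + (-2*sqrt(2)) + (8) + (2*sqrt(2)) + (0) + (16)] = 32/16 = 2
  <chi_rho, chi_5> = (1/16)[1*(6)*conj(2) + 1*(2)*conj(-2) + 2*(sqrt(2))*conj(sqrt(2)) + 2*(4)*conj(0) + 2*(-sqrt(2))*conj(-sqrt(2)) + 4*(0)*conj(0) + 4*(4)*conj(0)]
      = (1/16)[(12) + (-4) + (4) + (0) + (4) + (0) + (0)] = 16/16 = 1
  <chi_rho, chi_6> = (1/16)[1*(6)*conj(2) + 1*(2)*conj(2) + 2*(sqrt(2))*conj(0) + 2*(4)*conj(-2) + 2*(-sqrt(2))*conj(0) + 4*(0)*conj(0) + 4*(4)*conj(0)]
      = (1/16)[(12) + (4) + (0) + (-16) + (0) + (0) + (0)] = 0/16 = 0
  <chi_rho, chi_7> = (1/16)[1*(6)*conj(2) + 1*(2)*conj(-2) + 2*(sqrt(2))*conj(-sqrt(2)) + 2*(4)*conj(0) + 2*(-sqrt(2))*conj(sqrt(2)) + 4*(0)*conj(0) + 4*(4)*conj(0)]
      = (1/16)[(12) + (-4) + (-4) + (0) + (-4) + (0) + (0)] = 0/16 = 0
Dimension check: dim(rho) = sum (mult * dim) = 2*1 + 0*1 + 0*1 + 2*1 + 1*2 + 0*2 + 0*2 = 6 = chi_rho(e) = 6.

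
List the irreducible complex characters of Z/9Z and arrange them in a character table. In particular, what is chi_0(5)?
Character table of Z/9Z (irreps indexed chi_0,...,chi_8 with chi_k(m) = zeta_9^(k*m), zeta_9 = exp(2*pi*i/9)):
  irrep \ class  {0} (size 1)  {1} (size 1)    {2} (size 1)    {3} (size 1)    {4} (size 1)    {5} (size 1)    {6} (size 1)    {7} (size 1)    {8} (size 1)  
  chi_0          1             1               1               1               1               1               1               1               1             
  chi_1          1             exp(2*I*pi/9)   exp(4*I*pi/9)   exp(2*I*pi/3)   exp(8*I*pi/9)   exp(-8*I*pi/9)  exp(-2*I*pi/3)  exp(-4*I*pi/9)  exp(-2*I*pi/9)
  chi_2          1             exp(4*I*pi/9)   exp(8*I*pi/9)   exp(-2*I*pi/3)  exp(-2*I*pi/9)  exp(2*I*pi/9)   exp(2*I*pi/3)   exp(-8*I*pi/9)  exp(-4*I*pi/9)
  chi_3          1             exp(2*I*pi/3)   exp(-2*I*pi/3)  1               exp(2*I*pi/3)   exp(-2*I*pi/3)  1               exp(2*I*pi/3)   exp(-2*I*pi/3)
  chi_4          1             exp(8*I*pi/9)   exp(-2*I*pi/9)  exp(2*I*pi/3)   exp(-4*I*pi/9)  exp(4*I*pi/9)   exp(-2*I*pi/3)  exp(2*I*pi/9)   exp(-8*I*pi/9)
  chi_5          1             exp(-8*I*pi/9)  exp(2*I*pi/9)   exp(-2*I*pi/3)  exp(4*I*pi/9)   exp(-4*I*pi/9)  exp(2*I*pi/3)   exp(-2*I*pi/9)  exp(8*I*pi/9) 
  chi_6          1             exp(-2*I*pi/3)  exp(2*I*pi/3)   1               exp(-2*I*pi/3)  exp(2*I*pi/3)   1               exp(-2*I*pi/3)  exp(2*I*pi/3) 
  chi_7          1             exp(-4*I*pi/9)  exp(-8*I*pi/9)  exp(2*I*pi/3)   exp(2*I*pi/9)   exp(-2*I*pi/9)  exp(-2*I*pi/3)  exp(8*I*pi/9)   exp(4*I*pi/9) 
  chi_8          1             exp(-2*I*pi/9)  exp(-4*I*pi/9)  exp(-2*I*pi/3)  exp(-8*I*pi/9)  exp(8*I*pi/9)   exp(2*I*pi/3)   exp(4*I*pi/9)   exp(2*I*pi/9) 

Spot check: chi_0(5) = zeta_9^(0*5) = zeta_9^0 = 1.

Explanation: Z/9Z is abelian, so all 9 irreducible complex representations are 1-dimensional. They are given by chi_k(m) = zeta_9^(k*m) for k = 0,...,8. Row orthogonality: sum_m chi_k(m) conj(chi_l(m)) = 9 * [k = l].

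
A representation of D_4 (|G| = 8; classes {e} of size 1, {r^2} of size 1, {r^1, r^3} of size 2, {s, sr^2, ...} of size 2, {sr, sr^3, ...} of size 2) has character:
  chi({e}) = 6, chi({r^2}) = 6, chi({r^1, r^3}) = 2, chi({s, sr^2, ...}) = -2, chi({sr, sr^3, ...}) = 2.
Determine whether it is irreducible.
Not irreducible (reducible): <chi, chi> = 12 > 1.

Reasoning: <chi, chi> = (1/|G|) sum_C |C| * |chi(C)|^2 = (1/8)[1*|6|^2 + 1*|6|^2 + 2*|2|^2 + 2*|-2|^2 + 2*|2|^2]
  = (1/8)[(36) + (36) + (8) + (8) + (8)] = 96/8 = 12.
A character is irreducible iff <chi, chi> = 1, so this representation is reducible.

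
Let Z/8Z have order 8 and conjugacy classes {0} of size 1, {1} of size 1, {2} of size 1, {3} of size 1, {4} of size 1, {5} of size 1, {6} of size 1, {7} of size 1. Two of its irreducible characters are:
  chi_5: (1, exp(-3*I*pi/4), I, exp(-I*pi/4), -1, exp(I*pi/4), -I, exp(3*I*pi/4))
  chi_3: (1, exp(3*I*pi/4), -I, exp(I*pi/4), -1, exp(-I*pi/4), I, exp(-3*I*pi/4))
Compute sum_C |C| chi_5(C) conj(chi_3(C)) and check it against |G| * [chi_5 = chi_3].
Sum = 0; so <chi_5, chi_3> = 0 (distinct irreducibles are orthogonal).

Reasoning: Compute term by term over conjugacy classes (|C| * chi_5(C) * conj(chi_3(C))):
  1*(1)*conj(1) + 1*(exp(-3*I*pi/4))*conj(exp(3*I*pi/4)) + 1*(I)*conj(-I) + 1*(exp(-I*pi/4))*conj(exp(I*pi/4)) + 1*(-1)*conj(-1) + 1*(exp(I*pi/4))*conj(exp(-I*pi/4)) + 1*(-I)*conj(I) + 1*(exp(3*I*pi/4))*conj(exp(-3*I*pi/4))
  = (1) + (I) + (-1) + (-I) + (1) + (I) + (-1) + (-I)
  = 0.
(Exp terms are combined using exp(i*s)*conj(exp(i*t)) = exp(i*(s-t)), and sums of them are collapsed using the identity that for every m > 1 the m distinct m-th roots of unity sum to 0, e.g. 1 + exp(2*I*pi/3) + exp(-2*I*pi/3) = 0.)
Dividing by |G| = 8 gives 0/8 = 0, matching the row-orthogonality relation <chi_5, chi_3> = [chi_5 = chi_3].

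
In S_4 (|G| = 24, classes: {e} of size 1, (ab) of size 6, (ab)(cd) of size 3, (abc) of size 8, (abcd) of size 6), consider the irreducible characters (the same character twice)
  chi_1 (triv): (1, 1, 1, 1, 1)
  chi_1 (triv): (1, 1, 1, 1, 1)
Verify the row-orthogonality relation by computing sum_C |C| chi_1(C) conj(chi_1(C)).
Sum = 24 = |G| = 24; so <chi_1, chi_1> = 1 (norm-1 confirms irreducibility).

Explanation: Compute term by term over conjugacy classes (|C| * chi_1(C) * conj(chi_1(C))):
  1*(1)*conj(1) + 6*(1)*conj(1) + 3*(1)*conj(1) + 8*(1)*conj(1) + 6*(1)*conj(1)
  = (1) + (6) + (3) + (8) + (6)
  = 24.
Dividing by |G| = 24 gives 24/24 = 1, matching the row-orthogonality relation <chi_1, chi_1> = [chi_1 = chi_1].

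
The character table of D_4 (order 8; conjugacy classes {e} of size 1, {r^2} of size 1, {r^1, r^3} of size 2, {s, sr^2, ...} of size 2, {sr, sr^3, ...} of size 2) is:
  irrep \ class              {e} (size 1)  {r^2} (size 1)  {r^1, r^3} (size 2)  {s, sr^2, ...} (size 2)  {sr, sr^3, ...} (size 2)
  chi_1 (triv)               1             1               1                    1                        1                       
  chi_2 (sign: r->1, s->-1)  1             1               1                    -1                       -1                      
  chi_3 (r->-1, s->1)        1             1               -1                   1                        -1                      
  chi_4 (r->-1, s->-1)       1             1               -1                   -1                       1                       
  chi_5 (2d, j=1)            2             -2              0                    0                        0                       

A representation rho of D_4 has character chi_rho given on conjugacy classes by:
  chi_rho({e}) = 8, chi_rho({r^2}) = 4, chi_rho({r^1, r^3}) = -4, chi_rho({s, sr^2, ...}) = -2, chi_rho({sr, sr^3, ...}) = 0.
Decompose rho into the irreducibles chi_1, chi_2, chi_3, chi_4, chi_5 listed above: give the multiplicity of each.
Multiplicities: chi_1: 0, chi_2: 1, chi_3: 2, chi_4: 3, chi_5: 1.

Details: Use <chi_rho, chi> = (1/|G|) sum_C |C| * chi_rho(C) * conj(chi(C)) with |G| = 8 for each irreducible chi in the table:
  <chi_rho, chi_1> = (1/8)[1*(8)*conj(1) + 1*(4)*conj(1) + 2*(-4)*conj(1) + 2*(-2)*conj(1) + 2*(0)*conj(1)]
      = (1/8)[(8) + (4) + (-8) + (-4) + (0)] = 0/8 = 0
  <chi_rho, chi_2> = (1/8)[1*(8)*conj(1) + 1*(4)*conj(1) + 2*(-4)*conj(1) + 2*(-2)*conj(-1) + 2*(0)*conj(-1)]
      = (1/8)[(8) + (4) + (-8) + (4) + (0)] = 8/8 = 1
  <chi_rho, chi_3> = (1/8)[1*(8)*conj(1) + 1*(4)*conj(1) + 2*(-4)*conj(-1) + 2*(-2)*conj(1) + 2*(0)*conj(-1)]
      = (1/8)[(8) + (4) + (8) + (-4) + (0)] = 16/8 = 2
  <chi_rho, chi_4> = (1/8)[1*(8)*conj(1) + 1*(4)*conj(1) + 2*(-4)*conj(-1) + 2*(-2)*conj(-1) + 2*(0)*conj(1)]
      = (1/8)[(8) + (4) + (8) + (4) + (0)] = 24/8 = 3
  <chi_rho, chi_5> = (1/8)[1*(8)*conj(2) + 1*(4)*conj(-2) + 2*(-4)*conj(0) + 2*(-2)*conj(0) + 2*(0)*conj(0)]
      = (1/8)[(16) + (-8) + (0) + (0) + (0)] = 8/8 = 1
Dimension check: dim(rho) = sum (mult * dim) = 0*1 + 1*1 + 2*1 + 3*1 + 1*2 = 8 = chi_rho(e) = 8.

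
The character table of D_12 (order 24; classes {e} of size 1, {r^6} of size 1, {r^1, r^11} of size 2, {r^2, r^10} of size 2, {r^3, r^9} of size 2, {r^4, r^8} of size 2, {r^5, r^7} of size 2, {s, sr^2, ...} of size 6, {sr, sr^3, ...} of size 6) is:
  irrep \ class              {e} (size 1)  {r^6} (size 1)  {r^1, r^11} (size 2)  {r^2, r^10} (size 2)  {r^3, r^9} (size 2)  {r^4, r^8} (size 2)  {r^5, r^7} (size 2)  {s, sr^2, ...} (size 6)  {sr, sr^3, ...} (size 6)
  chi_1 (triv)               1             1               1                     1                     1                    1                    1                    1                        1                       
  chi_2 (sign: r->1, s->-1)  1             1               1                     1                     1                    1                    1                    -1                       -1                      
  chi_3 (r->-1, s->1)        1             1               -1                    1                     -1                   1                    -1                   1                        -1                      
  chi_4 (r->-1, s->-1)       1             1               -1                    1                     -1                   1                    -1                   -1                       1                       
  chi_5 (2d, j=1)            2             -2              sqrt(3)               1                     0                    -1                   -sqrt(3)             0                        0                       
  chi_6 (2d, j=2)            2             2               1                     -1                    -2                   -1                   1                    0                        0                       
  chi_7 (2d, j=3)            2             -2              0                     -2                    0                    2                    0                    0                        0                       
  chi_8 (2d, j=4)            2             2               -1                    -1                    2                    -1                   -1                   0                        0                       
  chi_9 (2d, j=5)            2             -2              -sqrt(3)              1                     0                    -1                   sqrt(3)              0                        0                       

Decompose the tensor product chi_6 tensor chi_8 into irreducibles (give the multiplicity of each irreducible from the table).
chi_6 tensor chi_8 = chi_3 + chi_4 + chi_6 (all other irreducibles have multiplicity 0).

Explanation: The character of a tensor product is the pointwise product (chi_6 * chi_8)(C) = chi_6(C) * chi_8(C):
  {e}: (2)*(2), {r^6}: (2)*(2), {r^1, r^11}: (1)*(-1), {r^2, r^10}: (-1)*(-1), {r^3, r^9}: (-2)*(2), {r^4, r^8}: (-1)*(-1), {r^5, r^7}: (1)*(-1), {s, sr^2, ...}: (0)*(0), {sr, sr^3, ...}: (0)*(0)
so (chi_6 * chi_8) takes values
  {e} -> 4, {r^6} -> 4, {r^1, r^11} -> -1, {r^2, r^10} -> 1, {r^3, r^9} -> -4, {r^4, r^8} -> 1, {r^5, r^7} -> -1, {s, sr^2, ...} -> 0, {sr, sr^3, ...} -> 0.
Now take the inner product of this character with each irreducible chi from the table, <chi_6*chi_8, chi> = (1/24) sum_C |C| (chi_6*chi_8)(C) conj(chi(C)):
  <chi_6*chi_8, chi_1> = (1/24)[1*(4)*conj(1) + 1*(4)*conj(1) + 2*(-1)*conj(1) + 2*(1)*conj(1) + 2*(-4)*conj(1) + 2*(1)*conj(1) + 2*(-1)*conj(1) + 6*(0)*conj(1) + 6*(0)*conj(1)]
      = (1/24)[(4) + (4) + (-2) + (2) + (-8) + (2) + (-2) + (0) + (0)] = 0/24 = 0
  <chi_6*chi_8, chi_2> = (1/24)[1*(4)*conj(1) + 1*(4)*conj(1) + 2*(-1)*conj(1) + 2*(1)*conj(1) + 2*(-4)*conj(1) + 2*(1)*conj(1) + 2*(-1)*conj(1) + 6*(0)*conj(-1) + 6*(0)*conj(-1)]
      = (1/24)[(4) + (4) + (-2) + (2) + (-8) + (2) + (-2) + (0) + (0)] = 0/24 = 0
  <chi_6*chi_8, chi_3> = (1/24)[1*(4)*conj(1) + 1*(4)*conj(1) + 2*(-1)*conj(-1) + 2*(1)*conj(1) + 2*(-4)*conj(-1) + 2*(1)*conj(1) + 2*(-1)*conj(-1) + 6*(0)*conj(1) + 6*(0)*conj(-1)]
      = (1/24)[(4) + (4) + (2) + (2) + (8) + (2) + (2) + (0) + (0)] = 24/24 = 1
  <chi_6*chi_8, chi_4> = (1/24)[1*(4)*conj(1) + 1*(4)*conj(1) + 2*(-1)*conj(-1) + 2*(1)*conj(1) + 2*(-4)*conj(-1) + 2*(1)*conj(1) + 2*(-1)*conj(-1) + 6*(0)*conj(-1) + 6*(0)*conj(1)]
      = (1/24)[(4) + (4) + (2) + (2) + (8) + (2) + (2) + (0) + (0)] = 24/24 = 1
  <chi_6*chi_8, chi_5> = (1/24)[1*(4)*conj(2) + 1*(4)*conj(-2) + 2*(-1)*conj(sqrt(3)) + 2*(1)*conj(1) + 2*(-4)*conj(0) + 2*(1)*conj(-1) + 2*(-1)*conj(-sqrt(3)) + 6*(0)*conj(0) + 6*(0)*conj(0)]
      = (1/24)[(8) + (-8) + (-2*sqrt(3)) + (2) + (0) + (-2) + (2*sqrt(3)) + (0) + (0)] = 0/24 = 0
  <chi_6*chi_8, chi_6> = (1/24)[1*(4)*conj(2) + 1*(4)*conj(2) + 2*(-1)*conj(1) + 2*(1)*conj(-1) + 2*(-4)*conj(-2) + 2*(1)*conj(-1) + 2*(-1)*conj(1) + 6*(0)*conj(0) + 6*(0)*conj(0)]
      = (1/24)[(8) + (8) + (-2) + (-2) + (16) + (-2) + (-2) + (0) + (0)] = 24/24 = 1
  <chi_6*chi_8, chi_7> = (1/24)[1*(4)*conj(2) + 1*(4)*conj(-2) + 2*(-1)*conj(0) + 2*(1)*conj(-2) + 2*(-4)*conj(0) + 2*(1)*conj(2) + 2*(-1)*conj(0) + 6*(0)*conj(0) + 6*(0)*conj(0)]
      = (1/24)[(8) + (-8) + (0) + (-4) + (0) + (4) + (0) + (0) + (0)] = 0/24 = 0
  <chi_6*chi_8, chi_8> = (1/24)[1*(4)*conj(2) + 1*(4)*conj(2) + 2*(-1)*conj(-1) + 2*(1)*conj(-1) + 2*(-4)*conj(2) + 2*(1)*conj(-1) + 2*(-1)*conj(-1) + 6*(0)*conj(0) + 6*(0)*conj(0)]
      = (1/24)[(8) + (8) + (2) + (-2) + (-16) + (-2) + (2) + (0) + (0)] = 0/24 = 0
  <chi_6*chi_8, chi_9> = (1/24)[1*(4)*conj(2) + 1*(4)*conj(-2) + 2*(-1)*conj(-sqrt(3)) + 2*(1)*conj(1) + 2*(-4)*conj(0) + 2*(1)*conj(-1) + 2*(-1)*conj(sqrt(3)) + 6*(0)*conj(0) + 6*(0)*conj(0)]
      = (1/24)[(8) + (-8) + (2*sqrt(3)) + (2) + (0) + (-2) + (-2*sqrt(3)) + (0) + (0)] = 0/24 = 0
Hence the multiplicities are chi_3: 1, chi_4: 1, chi_6: 1. Dimension check: dim(chi_6)*dim(chi_8) = 2*2 = 4 and sum (mult * dim) = 1*1 + 1*1 + 1*2 = 4.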